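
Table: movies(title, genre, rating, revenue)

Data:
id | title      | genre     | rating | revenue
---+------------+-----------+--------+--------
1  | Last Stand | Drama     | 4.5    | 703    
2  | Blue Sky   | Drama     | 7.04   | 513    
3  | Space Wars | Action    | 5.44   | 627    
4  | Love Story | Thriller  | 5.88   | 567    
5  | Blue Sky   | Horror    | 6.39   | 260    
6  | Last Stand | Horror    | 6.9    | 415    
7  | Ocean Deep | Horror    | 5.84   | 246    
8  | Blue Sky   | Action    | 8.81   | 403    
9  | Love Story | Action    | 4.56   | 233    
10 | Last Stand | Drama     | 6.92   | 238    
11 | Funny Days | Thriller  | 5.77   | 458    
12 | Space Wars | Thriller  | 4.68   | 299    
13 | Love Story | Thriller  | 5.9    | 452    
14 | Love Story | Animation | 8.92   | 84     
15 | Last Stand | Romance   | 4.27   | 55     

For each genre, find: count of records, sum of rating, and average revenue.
SELECT genre,
       COUNT(*) as cnt,
       SUM(rating) as total_rating,
       AVG(revenue) as avg_revenue
FROM movies
GROUP BY genre

Result:
  Action: 3 records, 18.81 total rating, 421.00 avg revenue
  Animation: 1 records, 8.92 total rating, 84.00 avg revenue
  Drama: 3 records, 18.46 total rating, 484.67 avg revenue
  Horror: 3 records, 19.13 total rating, 307.00 avg revenue
  Romance: 1 records, 4.27 total rating, 55.00 avg revenue
  Thriller: 4 records, 22.23 total rating, 444.00 avg revenue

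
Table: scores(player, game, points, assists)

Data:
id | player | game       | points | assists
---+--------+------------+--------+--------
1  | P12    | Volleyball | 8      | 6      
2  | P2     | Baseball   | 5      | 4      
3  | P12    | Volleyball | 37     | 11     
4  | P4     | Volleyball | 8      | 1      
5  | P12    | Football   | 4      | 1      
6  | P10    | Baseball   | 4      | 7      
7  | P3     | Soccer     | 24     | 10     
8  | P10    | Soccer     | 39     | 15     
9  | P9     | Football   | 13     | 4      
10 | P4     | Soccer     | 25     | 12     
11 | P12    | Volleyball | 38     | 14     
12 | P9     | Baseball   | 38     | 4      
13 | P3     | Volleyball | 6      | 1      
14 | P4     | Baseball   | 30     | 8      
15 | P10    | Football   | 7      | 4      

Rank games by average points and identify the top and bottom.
SELECT game, AVG(points)
FROM scores
GROUP BY game
ORDER BY AVG(points)

All groups:
  Football: 8.00
  Baseball: 19.25
  Volleyball: 19.40
  Soccer: 29.33

Highest: Soccer (29.33)
Lowest: Football (8.00)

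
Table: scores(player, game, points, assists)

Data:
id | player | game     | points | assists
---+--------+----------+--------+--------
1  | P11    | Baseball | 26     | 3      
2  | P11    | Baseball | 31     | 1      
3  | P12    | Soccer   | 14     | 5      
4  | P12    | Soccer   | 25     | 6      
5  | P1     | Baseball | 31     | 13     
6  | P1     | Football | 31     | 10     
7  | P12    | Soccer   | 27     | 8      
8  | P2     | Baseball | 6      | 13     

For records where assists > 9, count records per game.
SELECT game, COUNT(*)
FROM scores
WHERE assists > 9
GROUP BY game

Note: WHERE filters rows before grouping.

Result:
  Baseball: 2
  Football: 1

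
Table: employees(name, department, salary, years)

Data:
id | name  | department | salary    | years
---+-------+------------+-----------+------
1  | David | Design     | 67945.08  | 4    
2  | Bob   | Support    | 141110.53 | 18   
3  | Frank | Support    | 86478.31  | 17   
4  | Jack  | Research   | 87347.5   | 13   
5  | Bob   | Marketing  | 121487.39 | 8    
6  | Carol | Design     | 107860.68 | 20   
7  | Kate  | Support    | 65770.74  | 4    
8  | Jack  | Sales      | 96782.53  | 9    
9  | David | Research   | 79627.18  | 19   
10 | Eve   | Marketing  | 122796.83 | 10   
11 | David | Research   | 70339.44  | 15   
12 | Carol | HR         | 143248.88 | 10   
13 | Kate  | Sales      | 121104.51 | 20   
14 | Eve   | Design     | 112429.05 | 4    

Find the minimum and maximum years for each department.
SELECT department, MIN(years), MAX(years)
FROM employees
GROUP BY department

Result:
  Design: min=4, max=20
  HR: min=10, max=10
  Marketing: min=8, max=10
  Research: min=13, max=19
  Sales: min=9, max=20
  Support: min=4, max=18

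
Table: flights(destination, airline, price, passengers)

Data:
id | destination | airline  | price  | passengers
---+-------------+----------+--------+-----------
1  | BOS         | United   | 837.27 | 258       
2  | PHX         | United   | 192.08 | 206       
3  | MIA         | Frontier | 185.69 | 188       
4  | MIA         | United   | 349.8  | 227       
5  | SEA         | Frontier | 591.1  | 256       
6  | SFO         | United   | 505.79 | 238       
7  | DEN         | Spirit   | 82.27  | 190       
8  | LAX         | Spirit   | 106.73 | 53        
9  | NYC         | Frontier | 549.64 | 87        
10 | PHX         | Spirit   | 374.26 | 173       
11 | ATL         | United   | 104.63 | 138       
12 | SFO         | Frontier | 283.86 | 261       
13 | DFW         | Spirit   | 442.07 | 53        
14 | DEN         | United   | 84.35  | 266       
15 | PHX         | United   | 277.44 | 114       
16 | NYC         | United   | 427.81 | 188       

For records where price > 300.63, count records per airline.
SELECT airline, COUNT(*)
FROM flights
WHERE price > 300.63
GROUP BY airline

Note: WHERE filters rows before grouping.

Result:
  Frontier: 2
  Spirit: 2
  United: 4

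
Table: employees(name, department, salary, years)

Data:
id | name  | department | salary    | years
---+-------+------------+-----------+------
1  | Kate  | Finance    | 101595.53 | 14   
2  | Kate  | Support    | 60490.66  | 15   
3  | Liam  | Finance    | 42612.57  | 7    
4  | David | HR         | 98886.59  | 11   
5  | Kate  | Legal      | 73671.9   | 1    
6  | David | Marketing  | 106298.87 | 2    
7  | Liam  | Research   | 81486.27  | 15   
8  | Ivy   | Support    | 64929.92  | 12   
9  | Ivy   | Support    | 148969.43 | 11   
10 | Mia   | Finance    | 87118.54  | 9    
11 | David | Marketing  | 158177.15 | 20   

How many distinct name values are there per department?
SELECT department, COUNT(DISTINCT name)
FROM employees
GROUP BY department

Result:
  Finance: 3 distinct
  HR: 1 distinct
  Legal: 1 distinct
  Marketing: 1 distinct
  Research: 1 distinct
  Support: 2 distinct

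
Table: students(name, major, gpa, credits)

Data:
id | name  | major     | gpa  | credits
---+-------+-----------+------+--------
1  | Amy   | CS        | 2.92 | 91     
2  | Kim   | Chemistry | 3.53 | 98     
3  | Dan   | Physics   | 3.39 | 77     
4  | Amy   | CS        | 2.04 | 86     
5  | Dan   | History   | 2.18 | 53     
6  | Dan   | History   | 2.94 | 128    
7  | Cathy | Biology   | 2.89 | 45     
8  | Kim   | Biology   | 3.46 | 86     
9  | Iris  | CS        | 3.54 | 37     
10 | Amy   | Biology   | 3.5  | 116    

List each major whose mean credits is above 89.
SELECT major, AVG(credits)
FROM students
GROUP BY major
HAVING AVG(credits) > 89

Result:
  Chemistry: avg=98.00
  History: avg=90.50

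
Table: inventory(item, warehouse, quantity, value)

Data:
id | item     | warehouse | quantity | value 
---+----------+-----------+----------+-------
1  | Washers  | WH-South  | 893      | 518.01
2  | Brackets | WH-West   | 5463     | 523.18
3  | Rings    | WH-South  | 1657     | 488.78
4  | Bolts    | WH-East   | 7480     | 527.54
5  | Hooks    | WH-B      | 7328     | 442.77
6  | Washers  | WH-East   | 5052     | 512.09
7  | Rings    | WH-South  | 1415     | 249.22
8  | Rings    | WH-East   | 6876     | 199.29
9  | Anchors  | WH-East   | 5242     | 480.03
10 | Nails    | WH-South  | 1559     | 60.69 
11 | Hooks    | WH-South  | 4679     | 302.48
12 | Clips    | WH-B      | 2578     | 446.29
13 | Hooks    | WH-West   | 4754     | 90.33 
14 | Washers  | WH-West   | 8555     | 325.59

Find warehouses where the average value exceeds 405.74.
SELECT warehouse, AVG(value)
FROM inventory
GROUP BY warehouse
HAVING AVG(value) > 405.74

Result:
  WH-B: avg=444.53
  WH-East: avg=429.74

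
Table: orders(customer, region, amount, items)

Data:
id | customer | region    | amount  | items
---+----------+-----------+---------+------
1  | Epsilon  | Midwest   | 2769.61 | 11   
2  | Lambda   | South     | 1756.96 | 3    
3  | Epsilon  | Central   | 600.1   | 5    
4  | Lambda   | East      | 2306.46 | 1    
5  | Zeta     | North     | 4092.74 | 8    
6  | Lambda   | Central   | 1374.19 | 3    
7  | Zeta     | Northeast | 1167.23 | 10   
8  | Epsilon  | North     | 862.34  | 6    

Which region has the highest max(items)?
SELECT region, MAX(items) as val
FROM orders
GROUP BY region
ORDER BY val DESC
LIMIT 1

Result: Midwest with max(items) = 11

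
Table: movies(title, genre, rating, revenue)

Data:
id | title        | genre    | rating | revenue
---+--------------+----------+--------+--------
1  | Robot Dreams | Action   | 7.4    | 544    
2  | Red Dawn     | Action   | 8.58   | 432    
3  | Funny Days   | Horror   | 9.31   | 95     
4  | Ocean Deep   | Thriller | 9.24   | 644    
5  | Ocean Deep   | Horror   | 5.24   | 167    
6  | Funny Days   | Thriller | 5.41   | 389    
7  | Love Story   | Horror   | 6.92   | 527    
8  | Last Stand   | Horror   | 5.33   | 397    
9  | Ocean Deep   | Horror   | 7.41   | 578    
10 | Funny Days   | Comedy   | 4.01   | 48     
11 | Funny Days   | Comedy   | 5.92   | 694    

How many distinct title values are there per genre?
SELECT genre, COUNT(DISTINCT title)
FROM movies
GROUP BY genre

Result:
  Action: 2 distinct
  Comedy: 1 distinct
  Horror: 4 distinct
  Thriller: 2 distinct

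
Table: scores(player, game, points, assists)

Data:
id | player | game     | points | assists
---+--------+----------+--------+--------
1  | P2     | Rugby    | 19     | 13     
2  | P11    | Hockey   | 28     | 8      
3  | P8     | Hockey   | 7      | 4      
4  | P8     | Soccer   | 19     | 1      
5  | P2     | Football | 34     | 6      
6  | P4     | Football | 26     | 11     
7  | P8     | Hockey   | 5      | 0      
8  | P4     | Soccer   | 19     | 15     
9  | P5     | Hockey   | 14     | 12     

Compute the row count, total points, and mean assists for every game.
SELECT game,
       COUNT(*) as cnt,
       SUM(points) as total_points,
       AVG(assists) as avg_assists
FROM scores
GROUP BY game

Result:
  Football: 2 records, 60 total points, 8.50 avg assists
  Hockey: 4 records, 54 total points, 6.00 avg assists
  Rugby: 1 records, 19 total points, 13.00 avg assists
  Soccer: 2 records, 38 total points, 8.00 avg assists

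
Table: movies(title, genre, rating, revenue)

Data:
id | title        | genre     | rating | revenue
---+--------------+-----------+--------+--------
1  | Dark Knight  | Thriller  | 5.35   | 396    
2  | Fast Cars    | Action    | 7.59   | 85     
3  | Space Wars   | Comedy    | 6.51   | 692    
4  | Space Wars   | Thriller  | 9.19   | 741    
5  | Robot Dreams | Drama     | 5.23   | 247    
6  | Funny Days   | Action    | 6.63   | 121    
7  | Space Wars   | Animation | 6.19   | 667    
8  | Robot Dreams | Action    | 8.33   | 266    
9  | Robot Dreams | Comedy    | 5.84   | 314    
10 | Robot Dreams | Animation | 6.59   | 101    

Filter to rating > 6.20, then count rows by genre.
SELECT genre, COUNT(*)
FROM movies
WHERE rating > 6.20
GROUP BY genre

Note: WHERE filters rows before grouping.

Result:
  Action: 3
  Animation: 1
  Comedy: 1
  Thriller: 1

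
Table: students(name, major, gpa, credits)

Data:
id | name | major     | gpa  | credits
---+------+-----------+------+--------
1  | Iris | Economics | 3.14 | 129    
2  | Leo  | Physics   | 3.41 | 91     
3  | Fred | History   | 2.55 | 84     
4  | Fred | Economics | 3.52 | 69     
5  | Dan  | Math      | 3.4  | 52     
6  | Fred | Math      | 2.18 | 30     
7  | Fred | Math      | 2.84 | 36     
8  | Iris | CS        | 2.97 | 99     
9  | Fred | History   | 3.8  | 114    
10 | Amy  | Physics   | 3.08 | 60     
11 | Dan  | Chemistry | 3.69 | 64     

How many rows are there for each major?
SELECT major, COUNT(*) as count
FROM students
GROUP BY major

Result:
  CS: 1
  Chemistry: 1
  Economics: 2
  History: 2
  Math: 3
  Physics: 2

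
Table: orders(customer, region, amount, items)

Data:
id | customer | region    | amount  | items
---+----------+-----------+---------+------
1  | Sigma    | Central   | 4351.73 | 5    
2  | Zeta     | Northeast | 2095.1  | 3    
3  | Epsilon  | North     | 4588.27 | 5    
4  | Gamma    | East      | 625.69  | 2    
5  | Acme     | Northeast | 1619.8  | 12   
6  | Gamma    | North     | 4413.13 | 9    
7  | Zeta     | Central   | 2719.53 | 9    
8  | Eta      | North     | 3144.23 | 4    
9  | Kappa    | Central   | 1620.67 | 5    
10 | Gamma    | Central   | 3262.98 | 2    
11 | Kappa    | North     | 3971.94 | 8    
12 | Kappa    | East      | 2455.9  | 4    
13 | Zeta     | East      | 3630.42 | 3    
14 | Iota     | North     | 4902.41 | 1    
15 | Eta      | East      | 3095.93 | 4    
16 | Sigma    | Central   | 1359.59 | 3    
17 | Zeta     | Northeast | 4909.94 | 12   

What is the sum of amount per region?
SELECT region, SUM(amount) as result
FROM orders
GROUP BY region

Result:
  Central: 13314.50
  East: 9807.94
  North: 21019.98
  Northeast: 8624.84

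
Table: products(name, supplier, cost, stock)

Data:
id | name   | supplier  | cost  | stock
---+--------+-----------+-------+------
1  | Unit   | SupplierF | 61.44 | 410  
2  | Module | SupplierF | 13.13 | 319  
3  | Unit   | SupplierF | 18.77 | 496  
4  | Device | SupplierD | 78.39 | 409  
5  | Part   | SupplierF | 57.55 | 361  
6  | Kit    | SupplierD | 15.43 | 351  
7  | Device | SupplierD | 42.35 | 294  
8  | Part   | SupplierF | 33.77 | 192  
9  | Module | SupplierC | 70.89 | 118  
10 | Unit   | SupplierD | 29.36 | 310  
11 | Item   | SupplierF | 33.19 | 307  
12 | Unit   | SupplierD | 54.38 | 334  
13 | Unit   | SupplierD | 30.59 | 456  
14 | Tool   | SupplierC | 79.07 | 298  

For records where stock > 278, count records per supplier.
SELECT supplier, COUNT(*)
FROM products
WHERE stock > 278
GROUP BY supplier

Note: WHERE filters rows before grouping.

Result:
  SupplierC: 1
  SupplierD: 6
  SupplierF: 5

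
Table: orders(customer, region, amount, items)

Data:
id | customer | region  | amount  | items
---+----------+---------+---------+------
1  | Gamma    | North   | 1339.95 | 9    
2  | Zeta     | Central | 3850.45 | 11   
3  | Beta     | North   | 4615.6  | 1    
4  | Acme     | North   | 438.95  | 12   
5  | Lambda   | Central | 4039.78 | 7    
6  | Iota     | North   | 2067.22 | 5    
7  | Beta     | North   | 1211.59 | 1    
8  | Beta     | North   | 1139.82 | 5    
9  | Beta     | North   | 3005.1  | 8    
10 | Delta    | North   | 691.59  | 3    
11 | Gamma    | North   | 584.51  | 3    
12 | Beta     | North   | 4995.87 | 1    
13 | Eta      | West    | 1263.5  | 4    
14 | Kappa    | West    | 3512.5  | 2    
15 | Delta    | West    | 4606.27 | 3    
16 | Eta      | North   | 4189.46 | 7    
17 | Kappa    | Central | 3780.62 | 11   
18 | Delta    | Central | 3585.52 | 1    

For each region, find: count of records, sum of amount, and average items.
SELECT region,
       COUNT(*) as cnt,
       SUM(amount) as total_amount,
       AVG(items) as avg_items
FROM orders
GROUP BY region

Result:
  Central: 4 records, 15256.37 total amount, 7.50 avg items
  North: 11 records, 24279.66 total amount, 5.00 avg items
  West: 3 records, 9382.27 total amount, 3.00 avg items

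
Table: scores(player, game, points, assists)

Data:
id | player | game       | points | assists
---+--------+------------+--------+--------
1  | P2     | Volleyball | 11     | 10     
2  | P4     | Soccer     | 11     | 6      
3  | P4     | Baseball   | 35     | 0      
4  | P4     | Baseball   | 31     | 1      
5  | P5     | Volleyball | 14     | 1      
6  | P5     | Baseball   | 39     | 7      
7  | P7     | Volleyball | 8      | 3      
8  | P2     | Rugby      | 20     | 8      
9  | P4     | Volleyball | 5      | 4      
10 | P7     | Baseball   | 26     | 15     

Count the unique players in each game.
SELECT game, COUNT(DISTINCT player)
FROM scores
GROUP BY game

Result:
  Baseball: 3 distinct
  Rugby: 1 distinct
  Soccer: 1 distinct
  Volleyball: 4 distinct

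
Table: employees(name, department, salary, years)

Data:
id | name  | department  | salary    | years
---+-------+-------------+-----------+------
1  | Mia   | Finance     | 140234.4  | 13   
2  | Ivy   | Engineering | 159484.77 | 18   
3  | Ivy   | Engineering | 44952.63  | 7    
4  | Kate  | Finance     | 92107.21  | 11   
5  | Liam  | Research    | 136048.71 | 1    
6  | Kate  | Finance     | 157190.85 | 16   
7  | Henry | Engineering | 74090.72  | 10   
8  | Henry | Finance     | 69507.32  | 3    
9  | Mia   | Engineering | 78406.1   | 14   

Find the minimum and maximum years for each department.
SELECT department, MIN(years), MAX(years)
FROM employees
GROUP BY department

Result:
  Engineering: min=7, max=18
  Finance: min=3, max=16
  Research: min=1, max=1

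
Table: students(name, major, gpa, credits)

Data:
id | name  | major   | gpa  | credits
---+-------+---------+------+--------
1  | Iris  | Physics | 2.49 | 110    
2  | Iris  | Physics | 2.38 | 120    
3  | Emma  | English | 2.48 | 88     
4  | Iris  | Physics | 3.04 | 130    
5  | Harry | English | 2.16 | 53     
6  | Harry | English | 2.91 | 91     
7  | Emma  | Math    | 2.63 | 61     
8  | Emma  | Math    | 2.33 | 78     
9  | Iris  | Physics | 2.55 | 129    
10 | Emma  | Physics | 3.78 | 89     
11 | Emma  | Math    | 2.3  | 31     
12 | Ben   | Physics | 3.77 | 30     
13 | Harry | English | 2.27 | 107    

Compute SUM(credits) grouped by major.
SELECT major, SUM(credits) as result
FROM students
GROUP BY major

Result:
  English: 339
  Math: 170
  Physics: 608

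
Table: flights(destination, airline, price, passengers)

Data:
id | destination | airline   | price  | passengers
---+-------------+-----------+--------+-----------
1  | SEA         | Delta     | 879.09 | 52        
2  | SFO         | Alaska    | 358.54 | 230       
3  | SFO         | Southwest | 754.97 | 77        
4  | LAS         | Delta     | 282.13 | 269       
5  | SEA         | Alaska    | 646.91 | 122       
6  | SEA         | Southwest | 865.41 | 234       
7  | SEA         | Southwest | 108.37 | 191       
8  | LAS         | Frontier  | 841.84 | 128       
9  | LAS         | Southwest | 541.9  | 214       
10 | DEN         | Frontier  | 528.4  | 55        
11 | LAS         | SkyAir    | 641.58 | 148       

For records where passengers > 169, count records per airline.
SELECT airline, COUNT(*)
FROM flights
WHERE passengers > 169
GROUP BY airline

Note: WHERE filters rows before grouping.

Result:
  Alaska: 1
  Delta: 1
  Southwest: 3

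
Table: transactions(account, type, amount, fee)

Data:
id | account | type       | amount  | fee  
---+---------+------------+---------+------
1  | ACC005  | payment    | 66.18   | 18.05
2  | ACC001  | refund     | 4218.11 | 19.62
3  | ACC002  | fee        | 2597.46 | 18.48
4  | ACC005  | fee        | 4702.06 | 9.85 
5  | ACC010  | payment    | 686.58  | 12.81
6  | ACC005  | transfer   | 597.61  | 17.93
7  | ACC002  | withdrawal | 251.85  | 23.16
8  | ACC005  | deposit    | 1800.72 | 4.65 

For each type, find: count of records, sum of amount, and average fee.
SELECT type,
       COUNT(*) as cnt,
       SUM(amount) as total_amount,
       AVG(fee) as avg_fee
FROM transactions
GROUP BY type

Result:
  deposit: 1 records, 1800.72 total amount, 4.65 avg fee
  fee: 2 records, 7299.52 total amount, 14.17 avg fee
  payment: 2 records, 752.76 total amount, 15.43 avg fee
  refund: 1 records, 4218.11 total amount, 19.62 avg fee
  transfer: 1 records, 597.61 total amount, 17.93 avg fee
  withdrawal: 1 records, 251.85 total amount, 23.16 avg fee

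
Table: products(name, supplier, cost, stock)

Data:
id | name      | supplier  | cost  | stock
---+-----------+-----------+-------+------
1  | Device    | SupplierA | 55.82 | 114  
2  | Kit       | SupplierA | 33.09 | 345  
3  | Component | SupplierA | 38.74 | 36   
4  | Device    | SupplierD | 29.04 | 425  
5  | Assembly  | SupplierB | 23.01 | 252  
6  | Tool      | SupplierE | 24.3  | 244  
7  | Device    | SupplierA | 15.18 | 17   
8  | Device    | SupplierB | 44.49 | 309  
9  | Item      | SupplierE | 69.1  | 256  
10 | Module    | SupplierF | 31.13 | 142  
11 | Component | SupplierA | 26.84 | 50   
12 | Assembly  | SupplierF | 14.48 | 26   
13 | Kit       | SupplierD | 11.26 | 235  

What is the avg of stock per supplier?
SELECT supplier, AVG(stock) as result
FROM products
GROUP BY supplier

Result:
  SupplierA: 112.40
  SupplierB: 280.50
  SupplierD: 330.00
  SupplierE: 250.00
  SupplierF: 84.00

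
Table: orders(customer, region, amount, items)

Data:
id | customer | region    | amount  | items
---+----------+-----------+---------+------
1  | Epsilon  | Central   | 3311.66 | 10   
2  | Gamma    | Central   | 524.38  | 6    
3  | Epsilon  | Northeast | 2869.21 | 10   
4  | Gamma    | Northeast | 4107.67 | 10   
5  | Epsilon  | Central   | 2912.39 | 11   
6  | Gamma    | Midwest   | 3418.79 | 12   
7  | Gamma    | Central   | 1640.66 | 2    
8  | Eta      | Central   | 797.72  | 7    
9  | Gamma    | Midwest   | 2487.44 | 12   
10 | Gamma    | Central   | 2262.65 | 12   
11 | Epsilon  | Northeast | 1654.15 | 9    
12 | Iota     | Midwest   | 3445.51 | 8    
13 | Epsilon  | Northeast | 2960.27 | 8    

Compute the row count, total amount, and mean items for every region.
SELECT region,
       COUNT(*) as cnt,
       SUM(amount) as total_amount,
       AVG(items) as avg_items
FROM orders
GROUP BY region

Result:
  Central: 6 records, 11449.46 total amount, 8.00 avg items
  Midwest: 3 records, 9351.74 total amount, 10.67 avg items
  Northeast: 4 records, 11591.30 total amount, 9.25 avg items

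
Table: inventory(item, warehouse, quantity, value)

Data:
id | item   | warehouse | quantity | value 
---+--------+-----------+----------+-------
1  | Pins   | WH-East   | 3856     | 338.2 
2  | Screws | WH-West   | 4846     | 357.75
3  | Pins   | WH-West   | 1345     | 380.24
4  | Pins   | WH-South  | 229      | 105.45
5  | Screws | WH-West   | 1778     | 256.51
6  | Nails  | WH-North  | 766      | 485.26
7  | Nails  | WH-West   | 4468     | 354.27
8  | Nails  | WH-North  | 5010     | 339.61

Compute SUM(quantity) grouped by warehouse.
SELECT warehouse, SUM(quantity) as result
FROM inventory
GROUP BY warehouse

Result:
  WH-East: 3856
  WH-North: 5776
  WH-South: 229
  WH-West: 12437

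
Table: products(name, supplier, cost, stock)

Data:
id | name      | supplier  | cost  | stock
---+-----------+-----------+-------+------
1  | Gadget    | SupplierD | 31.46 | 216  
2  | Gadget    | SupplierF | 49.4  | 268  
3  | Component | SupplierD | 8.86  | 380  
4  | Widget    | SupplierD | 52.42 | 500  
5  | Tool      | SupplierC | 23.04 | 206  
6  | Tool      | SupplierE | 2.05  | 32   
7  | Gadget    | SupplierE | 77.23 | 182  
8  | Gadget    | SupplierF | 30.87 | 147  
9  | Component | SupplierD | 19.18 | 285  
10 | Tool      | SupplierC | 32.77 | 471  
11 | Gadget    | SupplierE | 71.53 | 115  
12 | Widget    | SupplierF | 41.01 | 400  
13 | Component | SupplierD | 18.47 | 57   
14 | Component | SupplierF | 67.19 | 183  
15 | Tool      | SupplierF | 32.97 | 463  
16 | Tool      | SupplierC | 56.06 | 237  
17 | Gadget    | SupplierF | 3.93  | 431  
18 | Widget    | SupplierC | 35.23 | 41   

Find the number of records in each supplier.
SELECT supplier, COUNT(*) as count
FROM products
GROUP BY supplier

Result:
  SupplierC: 4
  SupplierD: 5
  SupplierE: 3
  SupplierF: 6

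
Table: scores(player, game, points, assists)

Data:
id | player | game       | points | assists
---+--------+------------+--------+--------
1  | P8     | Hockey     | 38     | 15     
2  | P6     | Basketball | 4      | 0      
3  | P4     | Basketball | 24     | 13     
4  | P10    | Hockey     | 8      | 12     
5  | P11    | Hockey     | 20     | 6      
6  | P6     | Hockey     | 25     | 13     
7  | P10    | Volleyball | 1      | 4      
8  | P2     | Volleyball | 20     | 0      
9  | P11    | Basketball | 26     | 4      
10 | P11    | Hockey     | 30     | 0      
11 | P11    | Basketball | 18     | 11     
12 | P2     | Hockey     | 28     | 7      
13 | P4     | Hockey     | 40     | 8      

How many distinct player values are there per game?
SELECT game, COUNT(DISTINCT player)
FROM scores
GROUP BY game

Result:
  Basketball: 3 distinct
  Hockey: 6 distinct
  Volleyball: 2 distinct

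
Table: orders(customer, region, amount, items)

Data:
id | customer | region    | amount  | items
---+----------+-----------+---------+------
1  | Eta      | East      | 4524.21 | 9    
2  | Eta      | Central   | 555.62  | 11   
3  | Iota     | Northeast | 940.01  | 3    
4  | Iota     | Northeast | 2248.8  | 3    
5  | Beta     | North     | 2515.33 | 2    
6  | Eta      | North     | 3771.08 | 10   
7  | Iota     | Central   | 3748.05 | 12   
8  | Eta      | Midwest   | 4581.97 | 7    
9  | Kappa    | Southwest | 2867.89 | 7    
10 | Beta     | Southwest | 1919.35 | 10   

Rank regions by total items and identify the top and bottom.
SELECT region, SUM(items)
FROM orders
GROUP BY region
ORDER BY SUM(items)

All groups:
  Northeast: 6
  Midwest: 7
  East: 9
  North: 12
  Southwest: 17
  Central: 23

Highest: Central (23)
Lowest: Northeast (6)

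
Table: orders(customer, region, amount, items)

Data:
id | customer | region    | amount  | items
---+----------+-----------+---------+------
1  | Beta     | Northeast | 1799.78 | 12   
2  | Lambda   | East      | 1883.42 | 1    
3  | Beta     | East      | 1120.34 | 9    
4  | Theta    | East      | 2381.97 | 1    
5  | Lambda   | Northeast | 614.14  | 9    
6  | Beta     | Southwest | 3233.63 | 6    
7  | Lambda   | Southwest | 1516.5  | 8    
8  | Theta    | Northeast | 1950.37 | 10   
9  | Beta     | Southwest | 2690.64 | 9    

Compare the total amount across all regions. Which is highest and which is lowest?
SELECT region, SUM(amount)
FROM orders
GROUP BY region
ORDER BY SUM(amount)

All groups:
  Northeast: 4364.29
  East: 5385.73
  Southwest: 7440.77

Highest: Southwest (7440.77)
Lowest: Northeast (4364.29)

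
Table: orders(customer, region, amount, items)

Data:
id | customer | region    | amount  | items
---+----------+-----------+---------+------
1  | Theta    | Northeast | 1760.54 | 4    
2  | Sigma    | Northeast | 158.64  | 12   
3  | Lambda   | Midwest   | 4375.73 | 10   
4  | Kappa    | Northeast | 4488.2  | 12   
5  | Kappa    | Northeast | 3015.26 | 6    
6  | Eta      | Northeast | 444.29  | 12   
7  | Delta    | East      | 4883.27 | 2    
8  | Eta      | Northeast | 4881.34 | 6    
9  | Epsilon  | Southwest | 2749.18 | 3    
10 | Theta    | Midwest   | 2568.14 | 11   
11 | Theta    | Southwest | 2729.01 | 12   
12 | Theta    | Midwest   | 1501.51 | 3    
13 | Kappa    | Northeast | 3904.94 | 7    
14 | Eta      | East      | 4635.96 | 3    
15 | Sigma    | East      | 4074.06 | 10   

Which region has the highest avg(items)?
SELECT region, AVG(items) as val
FROM orders
GROUP BY region
ORDER BY val DESC
LIMIT 1

Result: Northeast with avg(items) = 8.43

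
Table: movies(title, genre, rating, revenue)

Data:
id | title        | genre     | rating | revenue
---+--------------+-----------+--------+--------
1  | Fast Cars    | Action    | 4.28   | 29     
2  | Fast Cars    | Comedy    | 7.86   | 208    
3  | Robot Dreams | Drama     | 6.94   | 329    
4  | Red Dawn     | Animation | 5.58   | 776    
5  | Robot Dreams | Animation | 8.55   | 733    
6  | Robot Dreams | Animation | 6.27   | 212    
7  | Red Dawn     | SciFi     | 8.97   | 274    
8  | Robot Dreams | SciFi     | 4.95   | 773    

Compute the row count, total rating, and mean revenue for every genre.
SELECT genre,
       COUNT(*) as cnt,
       SUM(rating) as total_rating,
       AVG(revenue) as avg_revenue
FROM movies
GROUP BY genre

Result:
  Action: 1 records, 4.28 total rating, 29.00 avg revenue
  Animation: 3 records, 20.40 total rating, 573.67 avg revenue
  Comedy: 1 records, 7.86 total rating, 208.00 avg revenue
  Drama: 1 records, 6.94 total rating, 329.00 avg revenue
  SciFi: 2 records, 13.92 total rating, 523.50 avg revenue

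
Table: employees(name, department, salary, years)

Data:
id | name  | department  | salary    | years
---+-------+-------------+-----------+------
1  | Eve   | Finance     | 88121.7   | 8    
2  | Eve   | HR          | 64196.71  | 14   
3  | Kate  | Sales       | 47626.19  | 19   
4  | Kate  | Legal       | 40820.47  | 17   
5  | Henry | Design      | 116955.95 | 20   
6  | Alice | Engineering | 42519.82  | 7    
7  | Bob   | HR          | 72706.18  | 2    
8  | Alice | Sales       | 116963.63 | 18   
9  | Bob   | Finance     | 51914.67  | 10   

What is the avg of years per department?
SELECT department, AVG(years) as result
FROM employees
GROUP BY department

Result:
  Design: 20.00
  Engineering: 7.00
  Finance: 9.00
  HR: 8.00
  Legal: 17.00
  Sales: 18.50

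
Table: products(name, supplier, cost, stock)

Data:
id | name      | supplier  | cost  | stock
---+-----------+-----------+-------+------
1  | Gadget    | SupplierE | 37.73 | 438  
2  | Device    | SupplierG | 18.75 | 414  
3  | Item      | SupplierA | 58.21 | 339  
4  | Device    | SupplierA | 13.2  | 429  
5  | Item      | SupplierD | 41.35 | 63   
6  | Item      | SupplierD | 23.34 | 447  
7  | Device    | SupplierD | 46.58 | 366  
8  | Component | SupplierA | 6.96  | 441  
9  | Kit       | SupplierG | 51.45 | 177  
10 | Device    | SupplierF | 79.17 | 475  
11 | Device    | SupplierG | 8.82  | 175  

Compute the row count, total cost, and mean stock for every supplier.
SELECT supplier,
       COUNT(*) as cnt,
       SUM(cost) as total_cost,
       AVG(stock) as avg_stock
FROM products
GROUP BY supplier

Result:
  SupplierA: 3 records, 78.37 total cost, 403.00 avg stock
  SupplierD: 3 records, 111.27 total cost, 292.00 avg stock
  SupplierE: 1 records, 37.73 total cost, 438.00 avg stock
  SupplierF: 1 records, 79.17 total cost, 475.00 avg stock
  SupplierG: 3 records, 79.02 total cost, 255.33 avg stock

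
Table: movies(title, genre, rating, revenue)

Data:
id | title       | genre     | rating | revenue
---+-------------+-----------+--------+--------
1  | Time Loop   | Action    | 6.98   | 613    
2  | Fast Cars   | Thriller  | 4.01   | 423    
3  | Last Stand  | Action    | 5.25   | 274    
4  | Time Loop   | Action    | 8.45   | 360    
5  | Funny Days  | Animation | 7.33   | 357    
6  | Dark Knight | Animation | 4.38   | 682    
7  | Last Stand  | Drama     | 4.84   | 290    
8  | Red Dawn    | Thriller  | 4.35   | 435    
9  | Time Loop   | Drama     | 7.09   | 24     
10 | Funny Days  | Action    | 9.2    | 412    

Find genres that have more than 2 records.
SELECT genre, COUNT(*) as cnt
FROM movies
GROUP BY genre
HAVING COUNT(*) > 2

Result:
  Action: 4

Note: HAVING filters groups after aggregation, WHERE filters rows before.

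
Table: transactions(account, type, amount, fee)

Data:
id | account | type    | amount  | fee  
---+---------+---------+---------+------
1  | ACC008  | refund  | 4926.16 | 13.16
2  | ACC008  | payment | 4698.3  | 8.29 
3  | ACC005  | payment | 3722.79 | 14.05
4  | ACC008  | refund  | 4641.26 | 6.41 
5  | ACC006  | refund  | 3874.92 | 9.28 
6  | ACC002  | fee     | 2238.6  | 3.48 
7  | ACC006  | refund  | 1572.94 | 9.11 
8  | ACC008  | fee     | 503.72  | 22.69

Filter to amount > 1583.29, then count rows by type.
SELECT type, COUNT(*)
FROM transactions
WHERE amount > 1583.29
GROUP BY type

Note: WHERE filters rows before grouping.

Result:
  fee: 1
  payment: 2
  refund: 3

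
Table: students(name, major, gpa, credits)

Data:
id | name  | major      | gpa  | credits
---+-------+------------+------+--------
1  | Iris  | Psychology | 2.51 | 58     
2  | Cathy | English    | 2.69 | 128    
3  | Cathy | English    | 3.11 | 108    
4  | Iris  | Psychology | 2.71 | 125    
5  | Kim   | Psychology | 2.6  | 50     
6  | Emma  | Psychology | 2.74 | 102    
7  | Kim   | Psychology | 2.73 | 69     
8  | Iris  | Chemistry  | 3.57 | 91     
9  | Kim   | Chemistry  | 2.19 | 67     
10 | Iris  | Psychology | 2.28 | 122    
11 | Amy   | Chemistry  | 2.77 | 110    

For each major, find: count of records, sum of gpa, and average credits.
SELECT major,
       COUNT(*) as cnt,
       SUM(gpa) as total_gpa,
       AVG(credits) as avg_credits
FROM students
GROUP BY major

Result:
  Chemistry: 3 records, 8.53 total gpa, 89.33 avg credits
  English: 2 records, 5.80 total gpa, 118.00 avg credits
  Psychology: 6 records, 15.57 total gpa, 87.67 avg credits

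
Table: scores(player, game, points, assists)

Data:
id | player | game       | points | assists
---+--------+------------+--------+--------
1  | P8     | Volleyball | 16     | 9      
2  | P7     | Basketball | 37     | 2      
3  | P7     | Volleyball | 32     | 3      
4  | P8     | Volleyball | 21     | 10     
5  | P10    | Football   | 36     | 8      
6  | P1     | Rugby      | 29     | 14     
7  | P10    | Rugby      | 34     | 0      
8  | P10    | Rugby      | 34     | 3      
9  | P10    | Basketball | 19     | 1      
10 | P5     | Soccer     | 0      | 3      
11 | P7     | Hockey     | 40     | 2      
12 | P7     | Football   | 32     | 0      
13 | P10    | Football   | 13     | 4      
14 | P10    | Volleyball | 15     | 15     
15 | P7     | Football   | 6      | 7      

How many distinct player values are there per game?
SELECT game, COUNT(DISTINCT player)
FROM scores
GROUP BY game

Result:
  Basketball: 2 distinct
  Football: 2 distinct
  Hockey: 1 distinct
  Rugby: 2 distinct
  Soccer: 1 distinct
  Volleyball: 3 distinct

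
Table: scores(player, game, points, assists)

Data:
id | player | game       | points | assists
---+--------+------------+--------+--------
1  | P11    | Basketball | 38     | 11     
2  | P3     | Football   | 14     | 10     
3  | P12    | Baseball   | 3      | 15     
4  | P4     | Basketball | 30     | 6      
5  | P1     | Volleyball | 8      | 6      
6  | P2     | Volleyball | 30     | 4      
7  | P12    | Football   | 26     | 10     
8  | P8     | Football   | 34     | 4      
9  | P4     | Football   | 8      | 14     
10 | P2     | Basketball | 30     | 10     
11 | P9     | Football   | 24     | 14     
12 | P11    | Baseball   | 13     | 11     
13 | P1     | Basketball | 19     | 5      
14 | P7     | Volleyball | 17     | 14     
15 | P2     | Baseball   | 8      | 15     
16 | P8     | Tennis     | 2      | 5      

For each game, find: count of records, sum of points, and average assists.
SELECT game,
       COUNT(*) as cnt,
       SUM(points) as total_points,
       AVG(assists) as avg_assists
FROM scores
GROUP BY game

Result:
  Baseball: 3 records, 24 total points, 13.67 avg assists
  Basketball: 4 records, 117 total points, 8.00 avg assists
  Football: 5 records, 106 total points, 10.40 avg assists
  Tennis: 1 records, 2 total points, 5.00 avg assists
  Volleyball: 3 records, 55 total points, 8.00 avg assists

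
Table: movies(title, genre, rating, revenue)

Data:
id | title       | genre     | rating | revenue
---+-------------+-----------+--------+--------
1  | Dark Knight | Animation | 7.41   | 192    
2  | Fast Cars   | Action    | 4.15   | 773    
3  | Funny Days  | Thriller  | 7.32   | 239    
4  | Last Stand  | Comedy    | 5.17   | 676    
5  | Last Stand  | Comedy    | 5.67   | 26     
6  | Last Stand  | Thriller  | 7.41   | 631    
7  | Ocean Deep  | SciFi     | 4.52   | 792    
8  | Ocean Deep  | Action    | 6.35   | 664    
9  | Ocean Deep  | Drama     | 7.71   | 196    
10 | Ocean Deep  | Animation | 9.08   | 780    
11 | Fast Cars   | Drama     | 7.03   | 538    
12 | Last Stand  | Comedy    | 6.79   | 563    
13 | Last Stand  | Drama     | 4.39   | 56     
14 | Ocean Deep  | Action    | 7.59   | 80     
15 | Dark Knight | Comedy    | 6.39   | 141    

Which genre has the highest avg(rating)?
SELECT genre, AVG(rating) as val
FROM movies
GROUP BY genre
ORDER BY val DESC
LIMIT 1

Result: Animation with avg(rating) = 8.25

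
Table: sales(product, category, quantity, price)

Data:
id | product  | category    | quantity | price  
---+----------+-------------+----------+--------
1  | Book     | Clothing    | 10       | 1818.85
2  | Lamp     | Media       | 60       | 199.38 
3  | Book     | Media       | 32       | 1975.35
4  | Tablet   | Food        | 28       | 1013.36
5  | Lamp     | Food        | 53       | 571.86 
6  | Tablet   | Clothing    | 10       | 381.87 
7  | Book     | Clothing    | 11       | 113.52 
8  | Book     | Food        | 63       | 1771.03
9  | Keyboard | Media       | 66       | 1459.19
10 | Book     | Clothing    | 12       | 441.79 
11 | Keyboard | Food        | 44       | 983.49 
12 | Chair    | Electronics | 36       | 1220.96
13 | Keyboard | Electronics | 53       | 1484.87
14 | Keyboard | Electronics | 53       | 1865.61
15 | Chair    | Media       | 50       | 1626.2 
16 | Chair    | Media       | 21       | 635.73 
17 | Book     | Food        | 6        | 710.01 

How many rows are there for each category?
SELECT category, COUNT(*) as count
FROM sales
GROUP BY category

Result:
  Clothing: 4
  Electronics: 3
  Food: 5
  Media: 5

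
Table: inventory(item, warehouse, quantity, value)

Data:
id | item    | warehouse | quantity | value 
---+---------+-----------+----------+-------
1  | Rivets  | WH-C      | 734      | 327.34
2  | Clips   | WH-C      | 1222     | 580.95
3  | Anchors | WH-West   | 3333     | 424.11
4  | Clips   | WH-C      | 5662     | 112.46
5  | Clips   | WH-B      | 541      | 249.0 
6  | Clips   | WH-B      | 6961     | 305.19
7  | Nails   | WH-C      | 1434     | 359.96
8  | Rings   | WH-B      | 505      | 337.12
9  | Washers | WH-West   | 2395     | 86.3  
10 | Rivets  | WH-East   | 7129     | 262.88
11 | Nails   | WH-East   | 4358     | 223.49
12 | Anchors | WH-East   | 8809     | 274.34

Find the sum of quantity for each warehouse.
SELECT warehouse, SUM(quantity) as result
FROM inventory
GROUP BY warehouse

Result:
  WH-B: 8007
  WH-C: 9052
  WH-East: 20296
  WH-West: 5728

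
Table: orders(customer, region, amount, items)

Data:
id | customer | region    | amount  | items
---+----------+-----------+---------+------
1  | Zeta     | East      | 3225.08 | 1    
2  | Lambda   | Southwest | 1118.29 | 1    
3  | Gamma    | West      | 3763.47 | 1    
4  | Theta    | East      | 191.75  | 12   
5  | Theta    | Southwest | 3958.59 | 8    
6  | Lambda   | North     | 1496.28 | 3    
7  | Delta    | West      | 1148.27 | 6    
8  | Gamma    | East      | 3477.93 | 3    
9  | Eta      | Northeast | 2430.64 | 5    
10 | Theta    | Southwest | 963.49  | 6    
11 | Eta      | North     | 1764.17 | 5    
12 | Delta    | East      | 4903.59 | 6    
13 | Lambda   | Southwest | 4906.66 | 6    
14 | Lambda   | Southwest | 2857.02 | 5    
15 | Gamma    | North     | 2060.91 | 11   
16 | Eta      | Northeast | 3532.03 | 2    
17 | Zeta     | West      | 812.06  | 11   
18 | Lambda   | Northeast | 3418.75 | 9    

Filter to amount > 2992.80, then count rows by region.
SELECT region, COUNT(*)
FROM orders
WHERE amount > 2992.80
GROUP BY region

Note: WHERE filters rows before grouping.

Result:
  East: 3
  Northeast: 2
  Southwest: 2
  West: 1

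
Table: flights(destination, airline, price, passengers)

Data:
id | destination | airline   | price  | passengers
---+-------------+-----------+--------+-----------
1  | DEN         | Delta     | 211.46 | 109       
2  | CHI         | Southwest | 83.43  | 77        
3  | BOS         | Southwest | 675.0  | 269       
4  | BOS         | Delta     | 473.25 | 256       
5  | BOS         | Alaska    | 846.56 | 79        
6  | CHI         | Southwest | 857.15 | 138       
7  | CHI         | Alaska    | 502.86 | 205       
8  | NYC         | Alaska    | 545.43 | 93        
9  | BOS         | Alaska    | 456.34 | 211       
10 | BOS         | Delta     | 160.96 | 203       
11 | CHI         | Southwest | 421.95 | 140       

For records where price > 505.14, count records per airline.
SELECT airline, COUNT(*)
FROM flights
WHERE price > 505.14
GROUP BY airline

Note: WHERE filters rows before grouping.

Result:
  Alaska: 2
  Southwest: 2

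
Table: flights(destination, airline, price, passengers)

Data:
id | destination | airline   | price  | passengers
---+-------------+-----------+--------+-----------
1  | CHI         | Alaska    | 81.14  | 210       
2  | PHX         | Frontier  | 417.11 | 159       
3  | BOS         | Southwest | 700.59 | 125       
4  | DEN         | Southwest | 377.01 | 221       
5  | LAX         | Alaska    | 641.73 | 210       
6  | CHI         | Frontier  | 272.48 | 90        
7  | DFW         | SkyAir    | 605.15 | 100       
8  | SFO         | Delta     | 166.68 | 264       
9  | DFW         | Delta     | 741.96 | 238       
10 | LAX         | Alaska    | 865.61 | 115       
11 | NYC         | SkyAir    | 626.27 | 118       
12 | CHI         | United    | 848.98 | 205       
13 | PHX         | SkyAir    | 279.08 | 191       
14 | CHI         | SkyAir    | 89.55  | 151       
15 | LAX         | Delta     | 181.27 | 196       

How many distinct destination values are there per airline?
SELECT airline, COUNT(DISTINCT destination)
FROM flights
GROUP BY airline

Result:
  Alaska: 2 distinct
  Delta: 3 distinct
  Frontier: 2 distinct
  SkyAir: 4 distinct
  Southwest: 2 distinct
  United: 1 distinct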